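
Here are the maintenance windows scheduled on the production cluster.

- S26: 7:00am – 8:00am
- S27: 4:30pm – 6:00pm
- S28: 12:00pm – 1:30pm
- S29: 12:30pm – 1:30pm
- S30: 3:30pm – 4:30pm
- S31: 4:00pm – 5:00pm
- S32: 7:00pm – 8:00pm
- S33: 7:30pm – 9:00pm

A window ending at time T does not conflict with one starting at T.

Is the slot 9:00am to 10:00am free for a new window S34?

Yes — the slot is free

S26: ends 8:00am at or before S34 starts 9:00am → clear.
S28: starts 12:00pm at or after S34 ends 10:00am → clear.
S29: starts 12:30pm at or after S34 ends 10:00am → clear.
S30: starts 3:30pm at or after S34 ends 10:00am → clear.
S31: starts 4:00pm at or after S34 ends 10:00am → clear.
S27: starts 4:30pm at or after S34 ends 10:00am → clear.
S32: starts 7:00pm at or after S34 ends 10:00am → clear.
S33: starts 7:30pm at or after S34 ends 10:00am → clear.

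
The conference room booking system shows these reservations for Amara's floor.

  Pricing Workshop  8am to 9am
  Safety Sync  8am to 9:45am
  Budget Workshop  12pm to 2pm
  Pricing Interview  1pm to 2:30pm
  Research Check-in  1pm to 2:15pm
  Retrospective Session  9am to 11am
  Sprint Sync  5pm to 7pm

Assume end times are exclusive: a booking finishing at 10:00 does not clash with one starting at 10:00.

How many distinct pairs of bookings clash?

Sorted by start: Pricing Workshop, Safety Sync, Retrospective Session, Budget Workshop, Pricing Interview, Research Check-in, Sprint Sync.
Safety Sync starts before Pricing Workshop ends → Pricing Workshop and Safety Sync overlap.
Retrospective Session starts exactly when Pricing Workshop ends (back-to-back, no overlap) — done with Pricing Workshop.
Retrospective Session starts before Safety Sync ends → Safety Sync and Retrospective Session overlap.
Budget Workshop starts after Safety Sync ends — done with Safety Sync.
Budget Workshop starts after Retrospective Session ends — done with Retrospective Session.
Pricing Interview starts before Budget Workshop ends → Budget Workshop and Pricing Interview overlap.
Research Check-in starts before Budget Workshop ends → Budget Workshop and Research Check-in overlap.
Sprint Sync starts after Budget Workshop ends.
Research Check-in starts before Pricing Interview ends → Pricing Interview and Research Check-in overlap.
Sprint Sync starts after Pricing Interview ends.
Sprint Sync starts after Research Check-in ends.
Overlapping pairs: Budget Workshop & Pricing Interview, Budget Workshop & Research Check-in, Pricing Interview & Research Check-in, Pricing Workshop & Safety Sync, Retrospective Session & Safety Sync — 5 in total.

5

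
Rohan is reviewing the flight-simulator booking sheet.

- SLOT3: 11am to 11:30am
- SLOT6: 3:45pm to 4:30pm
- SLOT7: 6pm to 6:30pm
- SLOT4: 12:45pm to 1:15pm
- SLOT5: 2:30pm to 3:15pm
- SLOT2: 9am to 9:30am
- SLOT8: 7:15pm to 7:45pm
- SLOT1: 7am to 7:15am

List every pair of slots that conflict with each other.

no overlapping pairs

Sorted by start: SLOT1, SLOT2, SLOT3, SLOT4, SLOT5, SLOT6, SLOT7, SLOT8.
SLOT2 starts after SLOT1 ends — done with SLOT1.
SLOT3 starts after SLOT2 ends — done with SLOT2.
SLOT4 starts after SLOT3 ends — done with SLOT3.
SLOT5 starts after SLOT4 ends — done with SLOT4.
SLOT6 starts after SLOT5 ends — done with SLOT5.
SLOT7 starts after SLOT6 ends — done with SLOT6.
SLOT8 starts after SLOT7 ends.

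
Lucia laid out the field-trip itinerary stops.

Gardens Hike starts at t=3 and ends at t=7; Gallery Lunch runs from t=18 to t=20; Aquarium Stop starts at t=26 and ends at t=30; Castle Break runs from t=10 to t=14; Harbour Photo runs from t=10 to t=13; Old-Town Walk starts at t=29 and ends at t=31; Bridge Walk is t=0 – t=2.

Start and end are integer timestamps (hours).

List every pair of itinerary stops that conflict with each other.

Check each pair: they overlap iff neither finishes before the other starts.
Sorted by start: Bridge Walk, Gardens Hike, Harbour Photo, Castle Break, Gallery Lunch, Aquarium Stop, Old-Town Walk.
Gardens Hike starts after Bridge Walk ends — done with Bridge Walk.
Harbour Photo starts after Gardens Hike ends — done with Gardens Hike.
Castle Break starts before Harbour Photo ends → Harbour Photo and Castle Break overlap.
Gallery Lunch starts after Harbour Photo ends — done with Harbour Photo.
Gallery Lunch starts after Castle Break ends — done with Castle Break.
Aquarium Stop starts after Gallery Lunch ends — done with Gallery Lunch.
Old-Town Walk starts before Aquarium Stop ends → Aquarium Stop and Old-Town Walk overlap.

Aquarium Stop & Old-Town Walk, Castle Break & Harbour Photo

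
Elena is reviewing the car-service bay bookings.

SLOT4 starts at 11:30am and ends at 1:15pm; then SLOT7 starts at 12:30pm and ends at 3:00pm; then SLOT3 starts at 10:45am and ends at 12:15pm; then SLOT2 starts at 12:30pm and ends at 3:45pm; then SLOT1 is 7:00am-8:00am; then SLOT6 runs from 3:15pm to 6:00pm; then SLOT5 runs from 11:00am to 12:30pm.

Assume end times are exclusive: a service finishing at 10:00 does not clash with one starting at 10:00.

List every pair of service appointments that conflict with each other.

SLOT2 & SLOT4, SLOT2 & SLOT6, SLOT2 & SLOT7, SLOT3 & SLOT4, SLOT3 & SLOT5, SLOT4 & SLOT5, SLOT4 & SLOT7

Sorted by start: SLOT1, SLOT3, SLOT5, SLOT4, SLOT2, SLOT7, SLOT6.
SLOT3 starts after SLOT1 ends, so SLOT1 has no further overlaps.
SLOT5 starts before SLOT3 ends → SLOT3 and SLOT5 overlap.
SLOT4 starts before SLOT3 ends → SLOT3 and SLOT4 overlap.
SLOT2 starts after SLOT3 ends, so SLOT3 has no further overlaps.
SLOT4 starts before SLOT5 ends → SLOT5 and SLOT4 overlap.
SLOT2 starts exactly when SLOT5 ends (back-to-back, no overlap), so SLOT5 has no further overlaps.
SLOT2 starts before SLOT4 ends → SLOT4 and SLOT2 overlap.
SLOT7 starts before SLOT4 ends → SLOT4 and SLOT7 overlap.
SLOT6 starts after SLOT4 ends.
SLOT7 starts before SLOT2 ends → SLOT2 and SLOT7 overlap.
SLOT6 starts before SLOT2 ends → SLOT2 and SLOT6 overlap.
SLOT6 starts after SLOT7 ends.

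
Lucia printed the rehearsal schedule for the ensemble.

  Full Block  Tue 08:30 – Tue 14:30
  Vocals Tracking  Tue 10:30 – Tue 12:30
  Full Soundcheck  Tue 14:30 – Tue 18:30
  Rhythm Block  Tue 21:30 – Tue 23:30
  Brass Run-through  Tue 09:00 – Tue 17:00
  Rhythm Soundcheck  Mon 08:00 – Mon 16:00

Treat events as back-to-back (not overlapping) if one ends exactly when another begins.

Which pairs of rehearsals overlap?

Brass Run-through & Full Block, Brass Run-through & Full Soundcheck, Brass Run-through & Vocals Tracking, Full Block & Vocals Tracking

Sorted by start: Rhythm Soundcheck, Full Block, Brass Run-through, Vocals Tracking, Full Soundcheck, Rhythm Block.
Full Block starts after Rhythm Soundcheck ends — done with Rhythm Soundcheck.
Brass Run-through starts before Full Block ends → Full Block and Brass Run-through overlap.
Vocals Tracking starts before Full Block ends → Full Block and Vocals Tracking overlap.
Full Soundcheck starts exactly when Full Block ends (back-to-back, no overlap) — done with Full Block.
Vocals Tracking starts before Brass Run-through ends → Brass Run-through and Vocals Tracking overlap.
Full Soundcheck starts before Brass Run-through ends → Brass Run-through and Full Soundcheck overlap.
Rhythm Block starts after Brass Run-through ends.
Full Soundcheck starts after Vocals Tracking ends — done with Vocals Tracking.
Rhythm Block starts after Full Soundcheck ends.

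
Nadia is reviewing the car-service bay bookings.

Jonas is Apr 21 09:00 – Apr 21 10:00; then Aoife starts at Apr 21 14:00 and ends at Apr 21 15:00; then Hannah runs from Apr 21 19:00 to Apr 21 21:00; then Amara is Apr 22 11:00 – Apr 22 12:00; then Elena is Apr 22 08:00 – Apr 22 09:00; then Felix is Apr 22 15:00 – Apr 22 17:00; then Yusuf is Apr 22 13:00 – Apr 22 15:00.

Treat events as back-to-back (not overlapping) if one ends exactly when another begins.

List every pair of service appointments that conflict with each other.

none

Check each pair: they overlap iff neither finishes before the other starts.
Sorted by start: Jonas, Aoife, Hannah, Elena, Amara, Yusuf, Felix.
Aoife starts after Jonas ends, so Jonas has no further overlaps.
Hannah starts after Aoife ends, so Aoife has no further overlaps.
Elena starts after Hannah ends, so Hannah has no further overlaps.
Amara starts after Elena ends, so Elena has no further overlaps.
Yusuf starts after Amara ends, so Amara has no further overlaps.
Felix starts exactly when Yusuf ends (back-to-back, no overlap).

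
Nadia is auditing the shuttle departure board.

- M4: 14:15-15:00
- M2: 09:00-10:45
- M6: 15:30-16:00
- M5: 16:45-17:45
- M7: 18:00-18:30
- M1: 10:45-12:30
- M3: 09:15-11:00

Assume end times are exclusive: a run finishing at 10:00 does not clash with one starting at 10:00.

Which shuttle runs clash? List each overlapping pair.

Sorted by start: M2, M3, M1, M4, M6, M5, M7.
M3 starts before M2 ends → M2 and M3 overlap.
M1 starts exactly when M2 ends (back-to-back, no overlap); M2 is clear from here.
M1 starts before M3 ends → M3 and M1 overlap.
M4 starts after M3 ends; M3 is clear from here.
M4 starts after M1 ends; M1 is clear from here.
M6 starts after M4 ends; M4 is clear from here.
M5 starts after M6 ends; M6 is clear from here.
M7 starts after M5 ends.

M1 & M3, M2 & M3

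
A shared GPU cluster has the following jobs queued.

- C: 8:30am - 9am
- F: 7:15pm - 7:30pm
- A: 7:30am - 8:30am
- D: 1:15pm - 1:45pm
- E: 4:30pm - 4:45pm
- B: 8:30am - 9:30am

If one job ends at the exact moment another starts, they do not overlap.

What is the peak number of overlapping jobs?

Walk through starts and ends in time order (an end at T is processed before a start at T):
7:30am start A → 1
8:30am end A → 0
8:30am start B → 1
8:30am start C → 2
9am end C → 1
9:30am end B → 0
1:15pm start D → 1
1:45pm end D → 0
4:30pm start E → 1
4:45pm end E → 0
7:15pm start F → 1
7:30pm end F → 0
Peak is 2, at 8:30am (B, C).

2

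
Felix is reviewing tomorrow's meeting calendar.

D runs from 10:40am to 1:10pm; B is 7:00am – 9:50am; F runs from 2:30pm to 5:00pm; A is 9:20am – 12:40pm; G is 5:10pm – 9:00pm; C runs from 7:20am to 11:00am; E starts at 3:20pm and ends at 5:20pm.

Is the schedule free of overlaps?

No

Sorted by start: B, C, A, D, F, E, G.
C starts before B ends → B and C overlap.
That's a conflict, so the schedule is not conflict-free.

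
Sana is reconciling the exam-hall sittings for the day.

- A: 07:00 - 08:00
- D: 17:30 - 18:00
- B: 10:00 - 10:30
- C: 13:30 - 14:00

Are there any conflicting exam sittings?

Two intervals overlap when each starts before the other ends.
Sorted by start: A, B, C, D.
B starts after A ends; A is clear from here.
C starts after B ends; B is clear from here.
D starts after C ends.
Every pair is clear; the schedule has no overlaps.

No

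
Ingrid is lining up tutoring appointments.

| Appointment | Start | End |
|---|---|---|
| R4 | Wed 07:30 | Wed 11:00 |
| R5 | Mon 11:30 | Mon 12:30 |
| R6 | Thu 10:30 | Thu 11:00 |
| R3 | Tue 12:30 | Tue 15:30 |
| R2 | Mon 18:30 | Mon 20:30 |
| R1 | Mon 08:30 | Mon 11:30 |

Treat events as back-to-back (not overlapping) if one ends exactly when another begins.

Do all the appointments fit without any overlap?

Sorted by start: R1, R5, R2, R3, R4, R6.
R5 starts exactly when R1 ends (back-to-back, no overlap), so nothing later overlaps R1 either.
R2 starts after R5 ends, so nothing later overlaps R5 either.
R3 starts after R2 ends, so nothing later overlaps R2 either.
R4 starts after R3 ends, so nothing later overlaps R3 either.
R6 starts after R4 ends.
Every pair is clear; the schedule has no overlaps.

Yes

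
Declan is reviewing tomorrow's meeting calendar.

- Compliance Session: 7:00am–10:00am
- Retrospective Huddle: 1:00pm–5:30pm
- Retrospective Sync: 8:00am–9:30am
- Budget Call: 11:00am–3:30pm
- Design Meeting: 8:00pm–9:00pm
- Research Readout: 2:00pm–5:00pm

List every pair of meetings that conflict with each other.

Sorted by start: Compliance Session, Retrospective Sync, Budget Call, Retrospective Huddle, Research Readout, Design Meeting.
Retrospective Sync starts before Compliance Session ends → Compliance Session and Retrospective Sync overlap.
Budget Call starts after Compliance Session ends, so nothing later overlaps Compliance Session either.
Budget Call starts after Retrospective Sync ends, so nothing later overlaps Retrospective Sync either.
Retrospective Huddle starts before Budget Call ends → Budget Call and Retrospective Huddle overlap.
Research Readout starts before Budget Call ends → Budget Call and Research Readout overlap.
Design Meeting starts after Budget Call ends.
Research Readout starts before Retrospective Huddle ends → Retrospective Huddle and Research Readout overlap.
Design Meeting starts after Retrospective Huddle ends.
Design Meeting starts after Research Readout ends.

Budget Call & Research Readout, Budget Call & Retrospective Huddle, Compliance Session & Retrospective Sync, Research Readout & Retrospective Huddle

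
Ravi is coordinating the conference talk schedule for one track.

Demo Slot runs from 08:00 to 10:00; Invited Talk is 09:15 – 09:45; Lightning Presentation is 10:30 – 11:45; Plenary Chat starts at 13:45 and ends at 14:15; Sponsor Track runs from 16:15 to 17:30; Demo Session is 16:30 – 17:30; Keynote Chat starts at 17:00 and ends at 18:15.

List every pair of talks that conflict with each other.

Check each pair: they overlap iff neither finishes before the other starts.
Sorted by start: Demo Slot, Invited Talk, Lightning Presentation, Plenary Chat, Sponsor Track, Demo Session, Keynote Chat.
Invited Talk starts before Demo Slot ends → Demo Slot and Invited Talk overlap.
Lightning Presentation starts after Demo Slot ends; Demo Slot is clear from here.
Lightning Presentation starts after Invited Talk ends; Invited Talk is clear from here.
Plenary Chat starts after Lightning Presentation ends; Lightning Presentation is clear from here.
Sponsor Track starts after Plenary Chat ends; Plenary Chat is clear from here.
Demo Session starts before Sponsor Track ends → Sponsor Track and Demo Session overlap.
Keynote Chat starts before Sponsor Track ends → Sponsor Track and Keynote Chat overlap.
Keynote Chat starts before Demo Session ends → Demo Session and Keynote Chat overlap.

Demo Session & Keynote Chat, Demo Session & Sponsor Track, Demo Slot & Invited Talk, Keynote Chat & Sponsor Track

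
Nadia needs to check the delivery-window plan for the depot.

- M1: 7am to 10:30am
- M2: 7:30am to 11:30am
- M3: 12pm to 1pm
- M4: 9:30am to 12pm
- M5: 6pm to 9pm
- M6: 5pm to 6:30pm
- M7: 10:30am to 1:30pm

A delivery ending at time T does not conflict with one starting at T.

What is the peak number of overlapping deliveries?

3

Walk through starts and ends in time order (an end at T is processed before a start at T):
7am start M1 → 1
7:30am start M2 → 2
9:30am start M4 → 3
10:30am end M1 → 2
10:30am start M7 → 3
11:30am end M2 → 2
12pm end M4 → 1
12pm start M3 → 2
1pm end M3 → 1
1:30pm end M7 → 0
5pm start M6 → 1
6pm start M5 → 2
6:30pm end M6 → 1
9pm end M5 → 0
Peak is 3, at 9:30am (M1, M2, M4).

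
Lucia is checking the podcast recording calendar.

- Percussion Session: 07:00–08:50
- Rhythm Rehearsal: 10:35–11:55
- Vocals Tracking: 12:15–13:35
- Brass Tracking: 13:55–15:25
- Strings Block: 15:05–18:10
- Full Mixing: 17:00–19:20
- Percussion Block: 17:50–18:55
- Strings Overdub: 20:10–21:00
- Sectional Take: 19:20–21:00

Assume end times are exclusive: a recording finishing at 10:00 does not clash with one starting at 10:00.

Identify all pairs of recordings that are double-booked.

Sorted by start: Percussion Session, Rhythm Rehearsal, Vocals Tracking, Brass Tracking, Strings Block, Full Mixing, Percussion Block, Sectional Take, Strings Overdub.
Rhythm Rehearsal starts after Percussion Session ends; Percussion Session is clear from here.
Vocals Tracking starts after Rhythm Rehearsal ends; Rhythm Rehearsal is clear from here.
Brass Tracking starts after Vocals Tracking ends; Vocals Tracking is clear from here.
Strings Block starts before Brass Tracking ends → Brass Tracking and Strings Block overlap.
Full Mixing starts after Brass Tracking ends; Brass Tracking is clear from here.
Full Mixing starts before Strings Block ends → Strings Block and Full Mixing overlap.
Percussion Block starts before Strings Block ends → Strings Block and Percussion Block overlap.
Sectional Take starts after Strings Block ends; Strings Block is clear from here.
Percussion Block starts before Full Mixing ends → Full Mixing and Percussion Block overlap.
Sectional Take starts exactly when Full Mixing ends (back-to-back, no overlap); Full Mixing is clear from here.
Sectional Take starts after Percussion Block ends; Percussion Block is clear from here.
Strings Overdub starts before Sectional Take ends → Sectional Take and Strings Overdub overlap.

Brass Tracking & Strings Block, Full Mixing & Percussion Block, Full Mixing & Strings Block, Percussion Block & Strings Block, Sectional Take & Strings Overdub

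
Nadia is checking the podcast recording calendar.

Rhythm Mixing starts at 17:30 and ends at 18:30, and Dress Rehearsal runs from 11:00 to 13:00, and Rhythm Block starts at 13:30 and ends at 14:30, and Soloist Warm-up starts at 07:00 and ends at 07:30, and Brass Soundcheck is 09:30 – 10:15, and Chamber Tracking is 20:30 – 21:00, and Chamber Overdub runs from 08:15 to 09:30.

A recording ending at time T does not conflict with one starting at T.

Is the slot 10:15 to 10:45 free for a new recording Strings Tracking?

Soloist Warm-up: ends 07:30 at or before Strings Tracking starts 10:15 → clear.
Chamber Overdub: ends 09:30 at or before Strings Tracking starts 10:15 → clear.
Brass Soundcheck: ends 10:15 at or before Strings Tracking starts 10:15 → clear.
Dress Rehearsal: starts 11:00 at or after Strings Tracking ends 10:45 → clear.
Rhythm Block: starts 13:30 at or after Strings Tracking ends 10:45 → clear.
Rhythm Mixing: starts 17:30 at or after Strings Tracking ends 10:45 → clear.
Chamber Tracking: starts 20:30 at or after Strings Tracking ends 10:45 → clear.

Yes — the slot is free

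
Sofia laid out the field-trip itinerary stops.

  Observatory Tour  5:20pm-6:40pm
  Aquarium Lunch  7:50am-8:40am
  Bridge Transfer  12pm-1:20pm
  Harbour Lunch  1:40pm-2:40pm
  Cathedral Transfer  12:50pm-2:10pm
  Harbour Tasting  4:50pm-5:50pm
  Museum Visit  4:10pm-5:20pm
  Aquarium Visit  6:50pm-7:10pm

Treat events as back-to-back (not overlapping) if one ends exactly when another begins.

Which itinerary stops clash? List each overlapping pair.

Check each pair: they overlap iff neither finishes before the other starts.
Sorted by start: Aquarium Lunch, Bridge Transfer, Cathedral Transfer, Harbour Lunch, Museum Visit, Harbour Tasting, Observatory Tour, Aquarium Visit.
Bridge Transfer starts after Aquarium Lunch ends, so Aquarium Lunch has no further overlaps.
Cathedral Transfer starts before Bridge Transfer ends → Bridge Transfer and Cathedral Transfer overlap.
Harbour Lunch starts after Bridge Transfer ends, so Bridge Transfer has no further overlaps.
Harbour Lunch starts before Cathedral Transfer ends → Cathedral Transfer and Harbour Lunch overlap.
Museum Visit starts after Cathedral Transfer ends, so Cathedral Transfer has no further overlaps.
Museum Visit starts after Harbour Lunch ends, so Harbour Lunch has no further overlaps.
Harbour Tasting starts before Museum Visit ends → Museum Visit and Harbour Tasting overlap.
Observatory Tour starts exactly when Museum Visit ends (back-to-back, no overlap), so Museum Visit has no further overlaps.
Observatory Tour starts before Harbour Tasting ends → Harbour Tasting and Observatory Tour overlap.
Aquarium Visit starts after Harbour Tasting ends.
Aquarium Visit starts after Observatory Tour ends.

Bridge Transfer & Cathedral Transfer, Cathedral Transfer & Harbour Lunch, Harbour Tasting & Museum Visit, Harbour Tasting & Observatory Tour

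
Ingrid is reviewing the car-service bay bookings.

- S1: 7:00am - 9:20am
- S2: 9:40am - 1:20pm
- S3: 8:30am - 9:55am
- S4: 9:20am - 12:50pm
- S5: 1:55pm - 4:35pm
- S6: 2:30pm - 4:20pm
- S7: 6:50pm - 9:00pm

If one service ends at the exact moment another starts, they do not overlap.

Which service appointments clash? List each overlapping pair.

S1 & S3, S2 & S3, S2 & S4, S3 & S4, S5 & S6

Sorted by start: S1, S3, S4, S2, S5, S6, S7.
S3 starts before S1 ends → S1 and S3 overlap.
S4 starts exactly when S1 ends (back-to-back, no overlap); S1 is clear from here.
S4 starts before S3 ends → S3 and S4 overlap.
S2 starts before S3 ends → S3 and S2 overlap.
S5 starts after S3 ends; S3 is clear from here.
S2 starts before S4 ends → S4 and S2 overlap.
S5 starts after S4 ends; S4 is clear from here.
S5 starts after S2 ends; S2 is clear from here.
S6 starts before S5 ends → S5 and S6 overlap.
S7 starts after S5 ends.
S7 starts after S6 ends.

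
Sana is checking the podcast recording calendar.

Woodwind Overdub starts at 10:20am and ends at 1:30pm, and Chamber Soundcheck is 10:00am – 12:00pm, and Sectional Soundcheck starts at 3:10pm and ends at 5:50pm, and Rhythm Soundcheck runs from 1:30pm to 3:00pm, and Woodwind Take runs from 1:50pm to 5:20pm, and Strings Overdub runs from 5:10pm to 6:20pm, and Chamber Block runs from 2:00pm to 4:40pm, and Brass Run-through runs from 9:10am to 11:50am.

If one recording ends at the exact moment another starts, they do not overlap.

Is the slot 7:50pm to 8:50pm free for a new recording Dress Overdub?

Yes — the slot is free

Brass Run-through: ends 11:50am at or before Dress Overdub starts 7:50pm → clear.
Chamber Soundcheck: ends 12:00pm at or before Dress Overdub starts 7:50pm → clear.
Woodwind Overdub: ends 1:30pm at or before Dress Overdub starts 7:50pm → clear.
Rhythm Soundcheck: ends 3:00pm at or before Dress Overdub starts 7:50pm → clear.
Woodwind Take: ends 5:20pm at or before Dress Overdub starts 7:50pm → clear.
Chamber Block: ends 4:40pm at or before Dress Overdub starts 7:50pm → clear.
Sectional Soundcheck: ends 5:50pm at or before Dress Overdub starts 7:50pm → clear.
Strings Overdub: ends 6:20pm at or before Dress Overdub starts 7:50pm → clear.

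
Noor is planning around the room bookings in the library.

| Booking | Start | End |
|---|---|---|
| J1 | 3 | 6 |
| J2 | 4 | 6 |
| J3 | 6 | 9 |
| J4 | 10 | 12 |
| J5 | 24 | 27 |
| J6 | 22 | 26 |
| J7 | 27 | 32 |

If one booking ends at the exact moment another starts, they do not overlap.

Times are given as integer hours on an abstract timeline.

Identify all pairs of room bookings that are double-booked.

J1 & J2, J5 & J6

Two intervals overlap when each starts before the other ends.
Sorted by start: J1, J2, J3, J4, J6, J5, J7.
J2 starts before J1 ends → J1 and J2 overlap.
J3 starts exactly when J1 ends (back-to-back, no overlap) — done with J1.
J3 starts exactly when J2 ends (back-to-back, no overlap) — done with J2.
J4 starts after J3 ends — done with J3.
J6 starts after J4 ends — done with J4.
J5 starts before J6 ends → J6 and J5 overlap.
J7 starts after J6 ends.
J7 starts exactly when J5 ends (back-to-back, no overlap).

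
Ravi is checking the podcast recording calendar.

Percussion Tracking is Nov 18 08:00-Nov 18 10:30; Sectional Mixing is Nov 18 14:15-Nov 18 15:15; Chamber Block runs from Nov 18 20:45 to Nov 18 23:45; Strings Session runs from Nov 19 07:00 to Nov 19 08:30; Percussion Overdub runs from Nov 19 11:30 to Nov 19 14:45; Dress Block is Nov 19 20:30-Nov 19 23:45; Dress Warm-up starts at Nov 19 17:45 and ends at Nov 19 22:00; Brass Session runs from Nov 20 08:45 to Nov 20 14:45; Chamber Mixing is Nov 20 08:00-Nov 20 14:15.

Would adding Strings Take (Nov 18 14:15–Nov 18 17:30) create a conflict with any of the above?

Percussion Tracking: ends Nov 18 10:30 at or before Strings Take starts Nov 18 14:15 → clear.
Sectional Mixing: starts Nov 18 14:15 before Strings Take ends Nov 18 17:30, and ends Nov 18 15:15 after Strings Take starts Nov 18 14:15 → overlap.
Chamber Block: starts Nov 18 20:45 at or after Strings Take ends Nov 18 17:30 → clear.
Strings Session: starts Nov 19 07:00 at or after Strings Take ends Nov 18 17:30 → clear.
Percussion Overdub: starts Nov 19 11:30 at or after Strings Take ends Nov 18 17:30 → clear.
Dress Warm-up: starts Nov 19 17:45 at or after Strings Take ends Nov 18 17:30 → clear.
Dress Block: starts Nov 19 20:30 at or after Strings Take ends Nov 18 17:30 → clear.
Chamber Mixing: starts Nov 20 08:00 at or after Strings Take ends Nov 18 17:30 → clear.
Brass Session: starts Nov 20 08:45 at or after Strings Take ends Nov 18 17:30 → clear.
Strings Take overlaps Sectional Mixing.

Yes — it overlaps Sectional Mixing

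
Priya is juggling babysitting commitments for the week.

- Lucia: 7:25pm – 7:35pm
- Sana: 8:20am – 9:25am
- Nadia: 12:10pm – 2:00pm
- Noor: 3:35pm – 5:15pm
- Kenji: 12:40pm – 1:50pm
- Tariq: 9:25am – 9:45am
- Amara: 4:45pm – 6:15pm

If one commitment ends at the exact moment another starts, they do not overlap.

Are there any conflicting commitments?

Sorted by start: Sana, Tariq, Nadia, Kenji, Noor, Amara, Lucia.
Tariq starts exactly when Sana ends (back-to-back, no overlap) — done with Sana.
Nadia starts after Tariq ends — done with Tariq.
Kenji starts before Nadia ends → Nadia and Kenji overlap.
That's a conflict, so the schedule is not conflict-free.

Yes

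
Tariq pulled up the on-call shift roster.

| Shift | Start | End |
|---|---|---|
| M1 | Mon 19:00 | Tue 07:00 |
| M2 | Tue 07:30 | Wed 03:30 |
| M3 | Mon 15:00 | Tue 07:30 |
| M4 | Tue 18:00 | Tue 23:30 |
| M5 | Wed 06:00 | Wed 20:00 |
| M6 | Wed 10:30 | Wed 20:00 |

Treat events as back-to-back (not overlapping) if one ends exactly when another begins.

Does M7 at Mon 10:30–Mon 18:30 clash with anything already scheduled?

M3: starts Mon 15:00 before M7 ends Mon 18:30, and ends Tue 07:30 after M7 starts Mon 10:30 → overlap.
M1: starts Mon 19:00 at or after M7 ends Mon 18:30 → clear.
M2: starts Tue 07:30 at or after M7 ends Mon 18:30 → clear.
M4: starts Tue 18:00 at or after M7 ends Mon 18:30 → clear.
M5: starts Wed 06:00 at or after M7 ends Mon 18:30 → clear.
M6: starts Wed 10:30 at or after M7 ends Mon 18:30 → clear.
M7 overlaps M3.

Yes — it overlaps M3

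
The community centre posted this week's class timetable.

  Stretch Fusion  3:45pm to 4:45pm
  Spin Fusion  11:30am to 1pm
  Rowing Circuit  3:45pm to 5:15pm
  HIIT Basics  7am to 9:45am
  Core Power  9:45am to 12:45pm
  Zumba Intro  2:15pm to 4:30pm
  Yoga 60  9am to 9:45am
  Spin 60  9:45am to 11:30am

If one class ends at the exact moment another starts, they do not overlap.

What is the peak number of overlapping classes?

3

Sort all start/end points and keep a running count:
7am start HIIT Basics → 1
9am start Yoga 60 → 2
9:45am end HIIT Basics → 1
9:45am end Yoga 60 → 0
9:45am start Core Power → 1
9:45am start Spin 60 → 2
11:30am end Spin 60 → 1
11:30am start Spin Fusion → 2
12:45pm end Core Power → 1
1pm end Spin Fusion → 0
2:15pm start Zumba Intro → 1
3:45pm start Rowing Circuit → 2
3:45pm start Stretch Fusion → 3
4:30pm end Zumba Intro → 2
4:45pm end Stretch Fusion → 1
5:15pm end Rowing Circuit → 0
Peak is 3, at 3:45pm (Rowing Circuit, Stretch Fusion, Zumba Intro).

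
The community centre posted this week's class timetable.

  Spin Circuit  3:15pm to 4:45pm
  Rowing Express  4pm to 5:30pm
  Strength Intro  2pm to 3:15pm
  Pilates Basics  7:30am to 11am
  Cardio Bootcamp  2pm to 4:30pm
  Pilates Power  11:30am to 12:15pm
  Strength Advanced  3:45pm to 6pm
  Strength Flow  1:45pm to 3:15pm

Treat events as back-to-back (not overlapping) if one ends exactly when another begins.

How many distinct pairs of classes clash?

Sorted by start: Pilates Basics, Pilates Power, Strength Flow, Cardio Bootcamp, Strength Intro, Spin Circuit, Strength Advanced, Rowing Express.
Pilates Power starts after Pilates Basics ends; Pilates Basics is clear from here.
Strength Flow starts after Pilates Power ends; Pilates Power is clear from here.
Cardio Bootcamp starts before Strength Flow ends → Strength Flow and Cardio Bootcamp overlap.
Strength Intro starts before Strength Flow ends → Strength Flow and Strength Intro overlap.
Spin Circuit starts exactly when Strength Flow ends (back-to-back, no overlap); Strength Flow is clear from here.
Strength Intro starts before Cardio Bootcamp ends → Cardio Bootcamp and Strength Intro overlap.
Spin Circuit starts before Cardio Bootcamp ends → Cardio Bootcamp and Spin Circuit overlap.
Strength Advanced starts before Cardio Bootcamp ends → Cardio Bootcamp and Strength Advanced overlap.
Rowing Express starts before Cardio Bootcamp ends → Cardio Bootcamp and Rowing Express overlap.
Spin Circuit starts exactly when Strength Intro ends (back-to-back, no overlap); Strength Intro is clear from here.
Strength Advanced starts before Spin Circuit ends → Spin Circuit and Strength Advanced overlap.
Rowing Express starts before Spin Circuit ends → Spin Circuit and Rowing Express overlap.
Rowing Express starts before Strength Advanced ends → Strength Advanced and Rowing Express overlap.
Overlapping pairs: Cardio Bootcamp & Rowing Express, Cardio Bootcamp & Spin Circuit, Cardio Bootcamp & Strength Advanced, Cardio Bootcamp & Strength Flow, Cardio Bootcamp & Strength Intro, Rowing Express & Spin Circuit, Rowing Express & Strength Advanced, Spin Circuit & Strength Advanced, Strength Flow & Strength Intro — 9 in total.

9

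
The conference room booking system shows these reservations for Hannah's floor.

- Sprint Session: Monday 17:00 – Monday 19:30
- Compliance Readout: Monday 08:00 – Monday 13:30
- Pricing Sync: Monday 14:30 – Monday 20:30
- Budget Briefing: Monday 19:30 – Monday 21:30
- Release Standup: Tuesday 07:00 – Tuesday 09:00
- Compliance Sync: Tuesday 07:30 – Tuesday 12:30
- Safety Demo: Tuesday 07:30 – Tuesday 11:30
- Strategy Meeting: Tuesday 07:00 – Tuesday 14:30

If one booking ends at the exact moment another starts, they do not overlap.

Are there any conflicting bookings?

Sorted by start: Compliance Readout, Pricing Sync, Sprint Session, Budget Briefing, Release Standup, Strategy Meeting, Compliance Sync, Safety Demo.
Pricing Sync starts after Compliance Readout ends — done with Compliance Readout.
Sprint Session starts before Pricing Sync ends → Pricing Sync and Sprint Session overlap.
That's a conflict, so the schedule is not conflict-free.

Yes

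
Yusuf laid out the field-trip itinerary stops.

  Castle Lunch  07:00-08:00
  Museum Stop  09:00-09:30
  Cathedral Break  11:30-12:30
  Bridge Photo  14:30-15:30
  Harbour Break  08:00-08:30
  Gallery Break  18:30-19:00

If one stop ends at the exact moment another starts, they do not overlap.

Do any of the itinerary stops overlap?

No

Check each pair: they overlap iff neither finishes before the other starts.
Sorted by start: Castle Lunch, Harbour Break, Museum Stop, Cathedral Break, Bridge Photo, Gallery Break.
Harbour Break starts exactly when Castle Lunch ends (back-to-back, no overlap), so Castle Lunch has no further overlaps.
Museum Stop starts after Harbour Break ends, so Harbour Break has no further overlaps.
Cathedral Break starts after Museum Stop ends, so Museum Stop has no further overlaps.
Bridge Photo starts after Cathedral Break ends, so Cathedral Break has no further overlaps.
Gallery Break starts after Bridge Photo ends.
Every pair is clear; the schedule has no overlaps.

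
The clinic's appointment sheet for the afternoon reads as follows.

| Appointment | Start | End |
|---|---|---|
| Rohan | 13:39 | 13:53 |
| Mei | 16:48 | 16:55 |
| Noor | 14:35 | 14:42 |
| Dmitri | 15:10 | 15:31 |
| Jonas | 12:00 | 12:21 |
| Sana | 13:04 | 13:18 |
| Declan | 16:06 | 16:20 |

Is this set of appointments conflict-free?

Sorted by start: Jonas, Sana, Rohan, Noor, Dmitri, Declan, Mei.
Sana starts after Jonas ends, so nothing later overlaps Jonas either.
Rohan starts after Sana ends, so nothing later overlaps Sana either.
Noor starts after Rohan ends, so nothing later overlaps Rohan either.
Dmitri starts after Noor ends, so nothing later overlaps Noor either.
Declan starts after Dmitri ends, so nothing later overlaps Dmitri either.
Mei starts after Declan ends.
Every pair is clear; the schedule has no overlaps.

Yes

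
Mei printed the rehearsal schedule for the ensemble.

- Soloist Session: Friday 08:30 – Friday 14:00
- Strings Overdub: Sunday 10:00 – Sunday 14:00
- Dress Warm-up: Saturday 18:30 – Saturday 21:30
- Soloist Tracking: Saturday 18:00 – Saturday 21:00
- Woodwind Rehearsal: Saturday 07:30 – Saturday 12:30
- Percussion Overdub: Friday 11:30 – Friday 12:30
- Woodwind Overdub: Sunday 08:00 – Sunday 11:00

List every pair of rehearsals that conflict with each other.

Sorted by start: Soloist Session, Percussion Overdub, Woodwind Rehearsal, Soloist Tracking, Dress Warm-up, Woodwind Overdub, Strings Overdub.
Percussion Overdub starts before Soloist Session ends → Soloist Session and Percussion Overdub overlap.
Woodwind Rehearsal starts after Soloist Session ends, so nothing later overlaps Soloist Session either.
Woodwind Rehearsal starts after Percussion Overdub ends, so nothing later overlaps Percussion Overdub either.
Soloist Tracking starts after Woodwind Rehearsal ends, so nothing later overlaps Woodwind Rehearsal either.
Dress Warm-up starts before Soloist Tracking ends → Soloist Tracking and Dress Warm-up overlap.
Woodwind Overdub starts after Soloist Tracking ends, so nothing later overlaps Soloist Tracking either.
Woodwind Overdub starts after Dress Warm-up ends, so nothing later overlaps Dress Warm-up either.
Strings Overdub starts before Woodwind Overdub ends → Woodwind Overdub and Strings Overdub overlap.

Dress Warm-up & Soloist Tracking, Percussion Overdub & Soloist Session, Strings Overdub & Woodwind Overdub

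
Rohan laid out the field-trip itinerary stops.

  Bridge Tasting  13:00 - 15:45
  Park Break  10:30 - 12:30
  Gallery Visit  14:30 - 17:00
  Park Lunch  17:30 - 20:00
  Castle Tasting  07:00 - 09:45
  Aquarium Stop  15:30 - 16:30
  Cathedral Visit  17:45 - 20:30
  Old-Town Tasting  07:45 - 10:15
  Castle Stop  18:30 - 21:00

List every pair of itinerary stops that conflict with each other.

Sorted by start: Castle Tasting, Old-Town Tasting, Park Break, Bridge Tasting, Gallery Visit, Aquarium Stop, Park Lunch, Cathedral Visit, Castle Stop.
Old-Town Tasting starts before Castle Tasting ends → Castle Tasting and Old-Town Tasting overlap.
Park Break starts after Castle Tasting ends; Castle Tasting is clear from here.
Park Break starts after Old-Town Tasting ends; Old-Town Tasting is clear from here.
Bridge Tasting starts after Park Break ends; Park Break is clear from here.
Gallery Visit starts before Bridge Tasting ends → Bridge Tasting and Gallery Visit overlap.
Aquarium Stop starts before Bridge Tasting ends → Bridge Tasting and Aquarium Stop overlap.
Park Lunch starts after Bridge Tasting ends; Bridge Tasting is clear from here.
Aquarium Stop starts before Gallery Visit ends → Gallery Visit and Aquarium Stop overlap.
Park Lunch starts after Gallery Visit ends; Gallery Visit is clear from here.
Park Lunch starts after Aquarium Stop ends; Aquarium Stop is clear from here.
Cathedral Visit starts before Park Lunch ends → Park Lunch and Cathedral Visit overlap.
Castle Stop starts before Park Lunch ends → Park Lunch and Castle Stop overlap.
Castle Stop starts before Cathedral Visit ends → Cathedral Visit and Castle Stop overlap.

Aquarium Stop & Bridge Tasting, Aquarium Stop & Gallery Visit, Bridge Tasting & Gallery Visit, Castle Stop & Cathedral Visit, Castle Stop & Park Lunch, Castle Tasting & Old-Town Tasting, Cathedral Visit & Park Lunch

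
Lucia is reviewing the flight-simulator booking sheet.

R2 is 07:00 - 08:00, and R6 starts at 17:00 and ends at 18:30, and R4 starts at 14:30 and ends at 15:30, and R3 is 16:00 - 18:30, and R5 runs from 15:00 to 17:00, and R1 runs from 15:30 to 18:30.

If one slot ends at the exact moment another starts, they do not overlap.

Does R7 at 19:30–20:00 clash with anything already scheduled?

No — it doesn't clash with anything

R2: ends 08:00 at or before R7 starts 19:30 → clear.
R4: ends 15:30 at or before R7 starts 19:30 → clear.
R5: ends 17:00 at or before R7 starts 19:30 → clear.
R1: ends 18:30 at or before R7 starts 19:30 → clear.
R3: ends 18:30 at or before R7 starts 19:30 → clear.
R6: ends 18:30 at or before R7 starts 19:30 → clear.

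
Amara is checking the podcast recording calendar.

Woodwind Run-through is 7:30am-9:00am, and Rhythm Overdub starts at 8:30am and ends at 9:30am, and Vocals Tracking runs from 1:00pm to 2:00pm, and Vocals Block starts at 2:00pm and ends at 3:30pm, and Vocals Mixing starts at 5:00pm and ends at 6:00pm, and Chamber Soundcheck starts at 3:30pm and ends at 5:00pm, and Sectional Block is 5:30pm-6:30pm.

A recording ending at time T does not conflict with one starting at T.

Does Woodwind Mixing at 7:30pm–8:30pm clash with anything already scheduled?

No — it doesn't clash with anything

Woodwind Run-through: ends 9:00am at or before Woodwind Mixing starts 7:30pm → clear.
Rhythm Overdub: ends 9:30am at or before Woodwind Mixing starts 7:30pm → clear.
Vocals Tracking: ends 2:00pm at or before Woodwind Mixing starts 7:30pm → clear.
Vocals Block: ends 3:30pm at or before Woodwind Mixing starts 7:30pm → clear.
Chamber Soundcheck: ends 5:00pm at or before Woodwind Mixing starts 7:30pm → clear.
Vocals Mixing: ends 6:00pm at or before Woodwind Mixing starts 7:30pm → clear.
Sectional Block: ends 6:30pm at or before Woodwind Mixing starts 7:30pm → clear.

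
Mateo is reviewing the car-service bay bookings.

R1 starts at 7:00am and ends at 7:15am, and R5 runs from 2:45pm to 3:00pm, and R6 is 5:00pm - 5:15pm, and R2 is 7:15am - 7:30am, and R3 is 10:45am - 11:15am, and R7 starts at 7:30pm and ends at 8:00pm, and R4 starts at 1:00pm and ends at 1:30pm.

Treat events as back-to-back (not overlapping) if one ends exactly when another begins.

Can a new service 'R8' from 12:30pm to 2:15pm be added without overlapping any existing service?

R1: ends 7:15am at or before R8 starts 12:30pm → clear.
R2: ends 7:30am at or before R8 starts 12:30pm → clear.
R3: ends 11:15am at or before R8 starts 12:30pm → clear.
R4: starts 1:00pm before R8 ends 2:15pm, and ends 1:30pm after R8 starts 12:30pm → overlap.
R5: starts 2:45pm at or after R8 ends 2:15pm → clear.
R6: starts 5:00pm at or after R8 ends 2:15pm → clear.
R7: starts 7:30pm at or after R8 ends 2:15pm → clear.
R8 overlaps R4.

No — it overlaps R4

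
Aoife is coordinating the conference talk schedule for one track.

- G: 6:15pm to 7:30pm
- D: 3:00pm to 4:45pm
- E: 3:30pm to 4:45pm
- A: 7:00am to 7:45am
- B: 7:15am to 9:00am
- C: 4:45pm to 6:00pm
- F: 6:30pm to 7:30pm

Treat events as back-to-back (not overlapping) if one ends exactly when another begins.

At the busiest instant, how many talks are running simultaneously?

Sort all start/end points and keep a running count:
7:00am start A → 1
7:15am start B → 2
7:45am end A → 1
9:00am end B → 0
3:00pm start D → 1
3:30pm start E → 2
4:45pm end D → 1
4:45pm end E → 0
4:45pm start C → 1
6:00pm end C → 0
6:15pm start G → 1
6:30pm start F → 2
7:30pm end F → 1
7:30pm end G → 0
Peak is 2, at 7:15am (A, B).

2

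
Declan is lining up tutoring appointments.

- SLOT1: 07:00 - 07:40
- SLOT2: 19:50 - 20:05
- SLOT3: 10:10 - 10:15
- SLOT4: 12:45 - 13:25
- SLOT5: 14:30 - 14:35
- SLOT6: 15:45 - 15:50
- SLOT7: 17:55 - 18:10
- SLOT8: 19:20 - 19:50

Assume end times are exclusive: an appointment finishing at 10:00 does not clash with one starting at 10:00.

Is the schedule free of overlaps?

Sorted by start: SLOT1, SLOT3, SLOT4, SLOT5, SLOT6, SLOT7, SLOT8, SLOT2.
SLOT3 starts after SLOT1 ends; SLOT1 is clear from here.
SLOT4 starts after SLOT3 ends; SLOT3 is clear from here.
SLOT5 starts after SLOT4 ends; SLOT4 is clear from here.
SLOT6 starts after SLOT5 ends; SLOT5 is clear from here.
SLOT7 starts after SLOT6 ends; SLOT6 is clear from here.
SLOT8 starts after SLOT7 ends; SLOT7 is clear from here.
SLOT2 starts exactly when SLOT8 ends (back-to-back, no overlap).
Every pair is clear; the schedule has no overlaps.

Yes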